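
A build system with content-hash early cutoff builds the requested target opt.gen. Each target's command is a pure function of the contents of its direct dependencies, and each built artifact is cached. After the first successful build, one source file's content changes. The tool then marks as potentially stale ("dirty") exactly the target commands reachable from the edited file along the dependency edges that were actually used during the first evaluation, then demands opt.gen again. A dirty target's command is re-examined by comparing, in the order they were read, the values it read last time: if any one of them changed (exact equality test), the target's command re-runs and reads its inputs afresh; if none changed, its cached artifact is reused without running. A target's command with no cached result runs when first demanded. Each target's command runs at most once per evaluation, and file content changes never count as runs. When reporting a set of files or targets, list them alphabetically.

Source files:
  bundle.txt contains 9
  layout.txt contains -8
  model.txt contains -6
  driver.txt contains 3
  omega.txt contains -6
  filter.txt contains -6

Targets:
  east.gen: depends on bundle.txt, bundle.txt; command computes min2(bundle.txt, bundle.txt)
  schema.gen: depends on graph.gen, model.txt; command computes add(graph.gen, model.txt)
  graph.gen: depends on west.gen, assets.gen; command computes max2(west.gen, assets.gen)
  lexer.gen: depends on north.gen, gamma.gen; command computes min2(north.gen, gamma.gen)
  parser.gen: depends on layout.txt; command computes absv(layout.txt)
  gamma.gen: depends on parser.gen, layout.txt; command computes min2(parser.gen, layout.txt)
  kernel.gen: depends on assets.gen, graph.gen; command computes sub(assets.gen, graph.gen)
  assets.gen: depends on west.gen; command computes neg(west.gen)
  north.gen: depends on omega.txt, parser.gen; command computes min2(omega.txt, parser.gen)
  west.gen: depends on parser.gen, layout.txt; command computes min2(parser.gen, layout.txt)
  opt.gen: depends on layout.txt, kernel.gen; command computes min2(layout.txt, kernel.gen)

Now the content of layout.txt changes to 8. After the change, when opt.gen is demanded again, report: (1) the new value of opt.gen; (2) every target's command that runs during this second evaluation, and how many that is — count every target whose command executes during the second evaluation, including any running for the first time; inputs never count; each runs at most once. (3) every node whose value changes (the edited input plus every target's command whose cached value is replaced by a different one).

First evaluation (everything demanded from the output):
  parser.gen = absv(-8) = 8
  west.gen = min2(8, -8) = -8
  assets.gen = neg(-8) = 8
  graph.gen = max2(-8, 8) = 8
  kernel.gen = sub(8, 8) = 0
  opt.gen = min2(-8, 0) = -8

Propagation after the edit:
  parser.gen: runs — layout.txt -8->8; result 8 (same value as before).
  west.gen: runs — layout.txt -8->8; result 8.
  assets.gen: runs — west.gen -8->8; result -8.
  graph.gen: runs — west.gen -8->8; assets.gen 8->-8; result 8 (same value as before).
  kernel.gen: runs — assets.gen 8->-8; result -16.
  opt.gen: runs — layout.txt -8->8; kernel.gen 0->-16; result -16.

New value of opt.gen: -16.
Target commands that run: assets.gen, graph.gen, kernel.gen, opt.gen, parser.gen, west.gen — 6 in total.
Values that change: assets.gen, kernel.gen, layout.txt, opt.gen, west.gen.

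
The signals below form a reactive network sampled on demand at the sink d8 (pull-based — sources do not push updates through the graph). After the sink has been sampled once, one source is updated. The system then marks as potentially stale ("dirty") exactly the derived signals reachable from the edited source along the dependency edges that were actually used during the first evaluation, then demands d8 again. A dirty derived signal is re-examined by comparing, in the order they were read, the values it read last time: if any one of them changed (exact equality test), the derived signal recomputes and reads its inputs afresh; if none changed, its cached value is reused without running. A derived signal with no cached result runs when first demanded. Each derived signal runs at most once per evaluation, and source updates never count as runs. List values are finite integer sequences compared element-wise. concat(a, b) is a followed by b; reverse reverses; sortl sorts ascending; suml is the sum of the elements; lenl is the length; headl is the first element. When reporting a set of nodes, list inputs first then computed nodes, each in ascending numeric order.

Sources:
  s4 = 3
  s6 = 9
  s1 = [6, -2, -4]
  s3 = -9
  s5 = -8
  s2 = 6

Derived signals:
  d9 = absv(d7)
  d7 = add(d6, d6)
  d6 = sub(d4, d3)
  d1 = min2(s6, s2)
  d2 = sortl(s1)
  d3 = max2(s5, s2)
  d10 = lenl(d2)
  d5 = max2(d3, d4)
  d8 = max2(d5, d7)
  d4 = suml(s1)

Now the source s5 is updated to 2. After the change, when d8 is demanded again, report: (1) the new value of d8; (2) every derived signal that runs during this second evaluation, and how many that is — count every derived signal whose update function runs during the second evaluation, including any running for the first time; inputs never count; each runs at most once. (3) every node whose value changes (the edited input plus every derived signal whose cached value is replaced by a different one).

d8 now evaluates to 6.
Run set: d3 (1 run).
Changed values: s5.
The important point: d3 recomputes to an identical value, and the output ends up unchanged.

Initial pass — values computed on the first demand:
  d3 = max2(-8, 6) = 6
  d4 = suml([6, -2, -4]) = 0
  d5 = max2(6, 0) = 6
  d6 = sub(0, 6) = -6
  d7 = add(-6, -6) = -12
  d8 = max2(6, -12) = 6

Second demand — change propagation:
  d3: re-runs because s5 -8->2; new result 6 (unchanged).
  d5: re-examined; everything it read last time is the same (d3 unchanged, d4 unchanged) — cache 6 kept, no run.
  d6: re-examined; everything it read last time is the same (d4 unchanged, d3 unchanged) — cache -6 kept, no run.
  d7: re-examined; everything it read last time is the same (d6 unchanged, d6 unchanged) — cache -12 kept, no run.
  d8: re-examined; everything it read last time is the same (d5 unchanged, d7 unchanged) — cache 6 kept, no run.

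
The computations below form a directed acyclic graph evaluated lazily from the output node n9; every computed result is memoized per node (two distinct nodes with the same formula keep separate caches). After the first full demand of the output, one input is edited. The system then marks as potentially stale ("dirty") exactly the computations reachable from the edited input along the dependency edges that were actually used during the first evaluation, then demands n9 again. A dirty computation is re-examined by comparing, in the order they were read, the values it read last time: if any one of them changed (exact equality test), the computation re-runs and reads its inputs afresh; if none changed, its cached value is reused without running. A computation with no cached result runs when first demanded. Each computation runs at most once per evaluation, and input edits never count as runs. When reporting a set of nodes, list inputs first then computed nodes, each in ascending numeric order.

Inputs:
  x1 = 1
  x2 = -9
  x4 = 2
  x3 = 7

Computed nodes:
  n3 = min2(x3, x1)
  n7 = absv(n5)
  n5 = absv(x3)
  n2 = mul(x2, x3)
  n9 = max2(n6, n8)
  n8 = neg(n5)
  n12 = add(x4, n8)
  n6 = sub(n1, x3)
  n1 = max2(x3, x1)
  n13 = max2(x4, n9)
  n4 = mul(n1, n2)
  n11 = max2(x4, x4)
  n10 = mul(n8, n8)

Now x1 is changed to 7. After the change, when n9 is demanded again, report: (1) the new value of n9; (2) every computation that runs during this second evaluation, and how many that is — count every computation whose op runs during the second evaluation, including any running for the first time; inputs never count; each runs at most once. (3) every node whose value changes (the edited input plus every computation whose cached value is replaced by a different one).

First demand of the output computes:
  n1 = max2(7, 1) = 7
  n5 = absv(7) = 7
  n6 = sub(7, 7) = 0
  n8 = neg(7) = -7
  n9 = max2(0, -7) = 0

After the edit, cleaning proceeds:
  n1: a read changed (x1 1->7) — executes, giving 7 — identical to its old value.
  n6: dirty, but its reads are unchanged (n1 unchanged, x3 unchanged); cached 0 stands.
  n9: dirty, but its reads are unchanged (n6 unchanged, n8 unchanged); cached 0 stands.

Note the absorption at n1: it re-runs yet its value is the same, leaving the output's value untouched.

Demanding n9 again yields 0.
1 computations run: n1.
The nodes whose values change: x1.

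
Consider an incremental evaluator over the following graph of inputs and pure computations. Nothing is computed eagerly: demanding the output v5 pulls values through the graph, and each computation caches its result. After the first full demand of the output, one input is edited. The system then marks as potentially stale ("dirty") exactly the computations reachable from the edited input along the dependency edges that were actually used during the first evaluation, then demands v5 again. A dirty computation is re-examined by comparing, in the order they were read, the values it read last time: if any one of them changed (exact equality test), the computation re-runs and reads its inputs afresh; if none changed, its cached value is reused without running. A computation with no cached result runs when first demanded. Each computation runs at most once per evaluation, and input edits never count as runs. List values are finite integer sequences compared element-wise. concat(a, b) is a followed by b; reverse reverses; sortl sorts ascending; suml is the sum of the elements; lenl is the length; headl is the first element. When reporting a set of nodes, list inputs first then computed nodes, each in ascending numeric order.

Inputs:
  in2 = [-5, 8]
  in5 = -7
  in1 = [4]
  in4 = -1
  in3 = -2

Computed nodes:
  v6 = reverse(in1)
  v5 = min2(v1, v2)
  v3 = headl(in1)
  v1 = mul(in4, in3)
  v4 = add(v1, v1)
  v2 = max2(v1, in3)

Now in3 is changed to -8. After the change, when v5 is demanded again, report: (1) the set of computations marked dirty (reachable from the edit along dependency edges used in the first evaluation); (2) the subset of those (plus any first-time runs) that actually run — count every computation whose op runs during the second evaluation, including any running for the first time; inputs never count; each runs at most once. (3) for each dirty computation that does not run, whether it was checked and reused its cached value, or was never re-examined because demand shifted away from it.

Initial pass — values computed on the first demand:
  v1 = mul(-1, -2) = 2
  v2 = max2(2, -2) = 2
  v5 = min2(2, 2) = 2

Second demand — change propagation:
  v1: re-runs because in3 -2->-8; new result 8.
  v2: re-runs because v1 2->8; in3 -2->-8; new result 8.
  v5: re-runs because v1 2->8; v2 2->8; new result 8.

Dirty set: v1, v2, v5.
Run set: v1, v2, v5 (3 run).
All dirty computations ended up running.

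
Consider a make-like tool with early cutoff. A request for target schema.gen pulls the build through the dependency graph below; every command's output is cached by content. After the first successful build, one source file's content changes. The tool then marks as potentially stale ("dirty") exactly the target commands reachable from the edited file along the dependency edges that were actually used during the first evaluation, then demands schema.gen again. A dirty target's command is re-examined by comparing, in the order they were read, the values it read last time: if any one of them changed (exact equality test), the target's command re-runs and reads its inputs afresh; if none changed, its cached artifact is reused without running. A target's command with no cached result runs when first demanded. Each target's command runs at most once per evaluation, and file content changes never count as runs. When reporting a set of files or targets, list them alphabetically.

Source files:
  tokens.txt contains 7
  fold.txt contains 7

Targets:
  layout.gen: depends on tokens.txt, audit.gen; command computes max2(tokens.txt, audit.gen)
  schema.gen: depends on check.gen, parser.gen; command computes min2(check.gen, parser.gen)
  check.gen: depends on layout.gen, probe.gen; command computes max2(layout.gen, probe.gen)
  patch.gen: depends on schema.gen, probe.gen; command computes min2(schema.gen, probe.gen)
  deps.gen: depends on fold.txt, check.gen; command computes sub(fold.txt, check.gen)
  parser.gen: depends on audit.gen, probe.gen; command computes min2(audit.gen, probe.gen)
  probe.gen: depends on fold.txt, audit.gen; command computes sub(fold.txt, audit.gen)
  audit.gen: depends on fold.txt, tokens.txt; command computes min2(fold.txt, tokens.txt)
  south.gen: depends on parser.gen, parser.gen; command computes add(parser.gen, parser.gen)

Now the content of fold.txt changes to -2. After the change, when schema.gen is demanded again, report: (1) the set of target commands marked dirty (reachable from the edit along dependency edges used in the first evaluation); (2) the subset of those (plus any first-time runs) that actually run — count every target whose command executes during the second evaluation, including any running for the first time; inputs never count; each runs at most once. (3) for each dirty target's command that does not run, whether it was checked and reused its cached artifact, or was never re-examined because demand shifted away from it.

First demand of the output computes:
  audit.gen = min2(7, 7) = 7
  layout.gen = max2(7, 7) = 7
  probe.gen = sub(7, 7) = 0
  check.gen = max2(7, 0) = 7
  parser.gen = min2(7, 0) = 0
  schema.gen = min2(7, 0) = 0

After the edit, cleaning proceeds:
  audit.gen: a read changed (fold.txt 7->-2) — executes, giving -2.
  layout.gen: a read changed (audit.gen 7->-2) — executes, giving 7 — identical to its old value.
  probe.gen: a read changed (fold.txt 7->-2; audit.gen 7->-2) — executes, giving 0 — identical to its old value.
  check.gen: dirty, but its reads are unchanged (layout.gen unchanged, probe.gen unchanged); cached 7 stands.
  parser.gen: a read changed (audit.gen 7->-2) — executes, giving -2.
  schema.gen: a read changed (parser.gen 0->-2) — executes, giving -2.

Note where the cutoff bites: check.gen is checked, finds nothing changed, and keeps its cache.

The edit dirties: audit.gen, check.gen, layout.gen, parser.gen, probe.gen, schema.gen.
5 target commands run: audit.gen, layout.gen, parser.gen, probe.gen, schema.gen.
Cache hits after checking: check.gen.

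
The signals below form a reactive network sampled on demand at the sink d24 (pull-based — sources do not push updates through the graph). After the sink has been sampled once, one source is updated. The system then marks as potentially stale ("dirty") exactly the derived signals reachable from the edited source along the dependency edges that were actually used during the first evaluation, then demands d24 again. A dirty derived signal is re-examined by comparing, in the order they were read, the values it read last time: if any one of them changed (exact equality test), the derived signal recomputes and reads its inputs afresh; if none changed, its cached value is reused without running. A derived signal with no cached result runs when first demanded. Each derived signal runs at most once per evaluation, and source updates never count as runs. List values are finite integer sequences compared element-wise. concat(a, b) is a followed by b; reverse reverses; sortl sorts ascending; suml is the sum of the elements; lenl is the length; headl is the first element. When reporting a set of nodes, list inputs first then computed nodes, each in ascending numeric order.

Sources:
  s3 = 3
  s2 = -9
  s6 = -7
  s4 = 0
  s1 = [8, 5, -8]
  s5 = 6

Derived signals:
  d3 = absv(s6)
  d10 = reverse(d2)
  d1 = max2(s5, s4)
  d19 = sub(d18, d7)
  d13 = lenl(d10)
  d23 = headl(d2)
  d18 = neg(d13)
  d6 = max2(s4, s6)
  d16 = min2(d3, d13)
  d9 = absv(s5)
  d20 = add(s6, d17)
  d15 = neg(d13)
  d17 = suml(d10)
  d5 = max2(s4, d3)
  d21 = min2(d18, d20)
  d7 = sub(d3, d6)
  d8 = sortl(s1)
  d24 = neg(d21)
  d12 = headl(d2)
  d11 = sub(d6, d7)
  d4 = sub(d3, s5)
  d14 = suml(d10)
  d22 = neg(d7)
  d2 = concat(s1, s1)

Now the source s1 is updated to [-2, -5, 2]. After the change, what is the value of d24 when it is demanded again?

Initial pass — values computed on the first demand:
  d2 = concat([8, 5, -8], [8, 5, -8]) = [8, 5, -8, 8, 5, -8]
  d10 = reverse([8, 5, -8, 8, 5, -8]) = [-8, 5, 8, -8, 5, 8]
  d13 = lenl([-8, 5, 8, -8, 5, 8]) = 6
  d17 = suml([-8, 5, 8, -8, 5, 8]) = 10
  d18 = neg(6) = -6
  d20 = add(-7, 10) = 3
  d21 = min2(-6, 3) = -6
  d24 = neg(-6) = 6

Second demand — change propagation:
  d2: re-runs because s1 [8, 5, -8]->[-2, -5, 2]; s1 [8, 5, -8]->[-2, -5, 2]; new result [-2, -5, 2, -2, -5, 2].
  d10: re-runs because d2 [8, 5, -8, 8, 5, -8]->[-2, -5, 2, -2, -5, 2]; new result [2, -5, -2, 2, -5, -2].
  d13: re-runs because d10 [-8, 5, 8, -8, 5, 8]->[2, -5, -2, 2, -5, -2]; new result 6 (unchanged).
  d17: re-runs because d10 [-8, 5, 8, -8, 5, 8]->[2, -5, -2, 2, -5, -2]; new result -10.
  d18: re-examined; everything it read last time is the same (d13 unchanged) — cache -6 kept, no run.
  d20: re-runs because d17 10->-10; new result -17.
  d21: re-runs because d20 3->-17; new result -17.
  d24: re-runs because d21 -6->-17; new result 17.

The important point: at d18 every value read last time is unchanged, so the dirty flag clears without a run.

d24 now evaluates to 17.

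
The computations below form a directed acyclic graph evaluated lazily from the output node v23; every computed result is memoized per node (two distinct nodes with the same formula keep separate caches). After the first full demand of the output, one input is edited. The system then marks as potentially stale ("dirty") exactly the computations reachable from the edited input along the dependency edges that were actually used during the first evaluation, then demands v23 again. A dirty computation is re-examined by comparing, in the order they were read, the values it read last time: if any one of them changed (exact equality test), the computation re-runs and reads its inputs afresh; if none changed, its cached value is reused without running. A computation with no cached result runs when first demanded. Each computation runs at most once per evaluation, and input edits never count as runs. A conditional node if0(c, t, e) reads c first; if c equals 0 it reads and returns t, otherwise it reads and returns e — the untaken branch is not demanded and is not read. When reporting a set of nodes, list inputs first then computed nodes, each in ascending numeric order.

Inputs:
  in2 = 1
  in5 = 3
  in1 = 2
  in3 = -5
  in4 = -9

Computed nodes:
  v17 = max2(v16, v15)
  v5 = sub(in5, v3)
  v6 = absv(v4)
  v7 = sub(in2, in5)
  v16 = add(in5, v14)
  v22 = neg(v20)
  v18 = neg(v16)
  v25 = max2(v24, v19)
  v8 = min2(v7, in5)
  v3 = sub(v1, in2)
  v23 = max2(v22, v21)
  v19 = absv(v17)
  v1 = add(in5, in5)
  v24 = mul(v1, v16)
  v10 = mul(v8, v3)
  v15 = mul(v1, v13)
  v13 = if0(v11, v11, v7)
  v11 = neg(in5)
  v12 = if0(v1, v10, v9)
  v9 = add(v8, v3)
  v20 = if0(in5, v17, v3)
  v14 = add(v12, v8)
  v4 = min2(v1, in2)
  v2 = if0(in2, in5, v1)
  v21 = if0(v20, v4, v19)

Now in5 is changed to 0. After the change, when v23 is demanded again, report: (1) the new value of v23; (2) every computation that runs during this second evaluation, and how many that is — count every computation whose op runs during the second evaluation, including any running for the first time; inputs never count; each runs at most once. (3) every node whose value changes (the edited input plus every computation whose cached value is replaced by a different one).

First demand of the output computes:
  v1 = add(3, 3) = 6
  v3 = sub(6, 1) = 5
  v7 = sub(1, 3) = -2
  v8 = min2(-2, 3) = -2
  v9 = add(-2, 5) = 3
  v11 = neg(3) = -3
  v12 = if0(v1=6 -> else branch v9) = 3
  v13 = if0(v11=-3 -> else branch v7) = -2
  v14 = add(3, -2) = 1
  v15 = mul(6, -2) = -12
  v16 = add(3, 1) = 4
  v17 = max2(4, -12) = 4
  v19 = absv(4) = 4
  v20 = if0(in5=3 -> else branch v3) = 5
  v21 = if0(v20=5 -> else branch v19) = 4
  v22 = neg(5) = -5
  v23 = max2(-5, 4) = 4

After the edit, cleaning proceeds:
  v1: a read changed (in5 3->0; in5 3->0) — executes, giving 0.
  v3: a read changed (v1 6->0) — executes, giving -1.
  v4: had never run; runs now, result 0.
  v7: a read changed (in5 3->0) — executes, giving 1.
  v8: a read changed (v7 -2->1; in5 3->0) — executes, giving 0.
  v9: stays stale; no demand reaches it after the flip.
  v10: had never run; runs now, result 0.
  v11: a read changed (in5 3->0) — executes, giving 0.
  v12: a read changed (v1 6->0) — executes, giving 0.
  v13: a read changed (v11 -3->0; v7 -2->1) — executes, giving 0.
  v14: a read changed (v12 3->0; v8 -2->0) — executes, giving 0.
  v15: a read changed (v1 6->0; v13 -2->0) — executes, giving 0.
  v16: a read changed (in5 3->0; v14 1->0) — executes, giving 0.
  v17: a read changed (v16 4->0; v15 -12->0) — executes, giving 0.
  v19: stays stale; no demand reaches it after the flip.
  v20: a read changed (in5 3->0; v3 5->-1) — executes, giving 0.
  v21: a read changed (v20 5->0) — executes, giving 0.
  v22: a read changed (v20 5->0) — executes, giving 0.
  v23: a read changed (v22 -5->0; v21 4->0) — executes, giving 0.

Note the branch switch — demand abandons v9, v19, which are never re-examined.

Demanding v23 again yields 0.
17 computations run: v1, v3, v4, v7, v8, v10, v11, v12, v13, v14, v15, v16, v17, v20, v21, v22, v23.
The nodes whose values change: in5, v1, v3, v7, v8, v11, v12, v13, v14, v15, v16, v17, v20, v21, v22, v23.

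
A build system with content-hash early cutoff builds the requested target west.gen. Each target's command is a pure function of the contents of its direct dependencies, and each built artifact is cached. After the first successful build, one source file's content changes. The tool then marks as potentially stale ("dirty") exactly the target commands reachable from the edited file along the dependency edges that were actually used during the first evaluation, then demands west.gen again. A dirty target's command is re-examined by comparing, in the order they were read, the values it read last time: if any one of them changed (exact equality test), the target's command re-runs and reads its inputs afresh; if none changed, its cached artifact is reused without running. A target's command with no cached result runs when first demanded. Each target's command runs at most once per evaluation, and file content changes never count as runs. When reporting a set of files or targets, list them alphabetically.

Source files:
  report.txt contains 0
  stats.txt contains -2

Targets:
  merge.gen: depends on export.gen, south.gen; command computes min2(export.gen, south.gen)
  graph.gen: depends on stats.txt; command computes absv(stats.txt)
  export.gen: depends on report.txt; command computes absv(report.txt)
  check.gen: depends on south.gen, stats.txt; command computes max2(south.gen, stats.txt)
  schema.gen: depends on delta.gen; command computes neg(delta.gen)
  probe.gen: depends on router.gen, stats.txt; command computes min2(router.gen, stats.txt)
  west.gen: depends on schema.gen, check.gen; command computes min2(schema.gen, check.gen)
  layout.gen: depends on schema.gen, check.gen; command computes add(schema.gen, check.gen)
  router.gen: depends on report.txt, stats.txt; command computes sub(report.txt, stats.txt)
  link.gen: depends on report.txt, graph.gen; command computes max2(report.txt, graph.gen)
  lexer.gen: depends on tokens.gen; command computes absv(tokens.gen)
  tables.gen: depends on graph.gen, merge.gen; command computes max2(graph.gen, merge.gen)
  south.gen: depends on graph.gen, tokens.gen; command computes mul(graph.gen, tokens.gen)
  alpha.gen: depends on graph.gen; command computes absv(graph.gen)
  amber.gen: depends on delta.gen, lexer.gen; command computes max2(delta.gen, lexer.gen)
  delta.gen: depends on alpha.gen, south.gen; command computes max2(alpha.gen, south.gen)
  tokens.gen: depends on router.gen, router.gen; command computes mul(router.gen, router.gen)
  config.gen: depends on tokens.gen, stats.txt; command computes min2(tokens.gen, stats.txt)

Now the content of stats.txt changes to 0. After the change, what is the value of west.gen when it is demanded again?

First evaluation (everything demanded from the output):
  graph.gen = absv(-2) = 2
  alpha.gen = absv(2) = 2
  router.gen = sub(0, -2) = 2
  tokens.gen = mul(2, 2) = 4
  south.gen = mul(2, 4) = 8
  check.gen = max2(8, -2) = 8
  delta.gen = max2(2, 8) = 8
  schema.gen = neg(8) = -8
  west.gen = min2(-8, 8) = -8

Propagation after the edit:
  graph.gen: runs — stats.txt -2->0; result 0.
  alpha.gen: runs — graph.gen 2->0; result 0.
  router.gen: runs — stats.txt -2->0; result 0.
  tokens.gen: runs — router.gen 2->0; router.gen 2->0; result 0.
  south.gen: runs — graph.gen 2->0; tokens.gen 4->0; result 0.
  check.gen: runs — south.gen 8->0; stats.txt -2->0; result 0.
  delta.gen: runs — alpha.gen 2->0; south.gen 8->0; result 0.
  schema.gen: runs — delta.gen 8->0; result 0.
  west.gen: runs — schema.gen -8->0; check.gen 8->0; result 0.

New value of west.gen: 0.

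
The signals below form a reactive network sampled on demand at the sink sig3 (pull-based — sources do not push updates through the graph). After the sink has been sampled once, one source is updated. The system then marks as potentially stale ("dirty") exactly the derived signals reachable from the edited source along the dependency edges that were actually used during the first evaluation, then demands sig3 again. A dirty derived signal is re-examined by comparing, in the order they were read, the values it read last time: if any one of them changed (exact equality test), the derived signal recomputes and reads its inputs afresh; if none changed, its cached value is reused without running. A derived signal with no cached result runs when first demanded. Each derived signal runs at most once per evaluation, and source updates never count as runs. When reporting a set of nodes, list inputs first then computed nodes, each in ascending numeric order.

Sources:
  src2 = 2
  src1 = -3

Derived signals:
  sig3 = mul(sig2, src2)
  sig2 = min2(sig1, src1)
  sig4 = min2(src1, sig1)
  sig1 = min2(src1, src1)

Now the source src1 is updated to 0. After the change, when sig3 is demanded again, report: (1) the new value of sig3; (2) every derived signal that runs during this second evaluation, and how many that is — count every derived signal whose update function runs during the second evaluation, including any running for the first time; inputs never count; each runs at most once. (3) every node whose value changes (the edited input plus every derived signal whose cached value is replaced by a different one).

sig3 now evaluates to 0.
Run set: sig1, sig2, sig3 (3 run).
Changed values: src1, sig1, sig2, sig3.

Initial pass — values computed on the first demand:
  sig1 = min2(-3, -3) = -3
  sig2 = min2(-3, -3) = -3
  sig3 = mul(-3, 2) = -6

Second demand — change propagation:
  sig1: re-runs because src1 -3->0; src1 -3->0; new result 0.
  sig2: re-runs because sig1 -3->0; src1 -3->0; new result 0.
  sig3: re-runs because sig2 -3->0; new result 0.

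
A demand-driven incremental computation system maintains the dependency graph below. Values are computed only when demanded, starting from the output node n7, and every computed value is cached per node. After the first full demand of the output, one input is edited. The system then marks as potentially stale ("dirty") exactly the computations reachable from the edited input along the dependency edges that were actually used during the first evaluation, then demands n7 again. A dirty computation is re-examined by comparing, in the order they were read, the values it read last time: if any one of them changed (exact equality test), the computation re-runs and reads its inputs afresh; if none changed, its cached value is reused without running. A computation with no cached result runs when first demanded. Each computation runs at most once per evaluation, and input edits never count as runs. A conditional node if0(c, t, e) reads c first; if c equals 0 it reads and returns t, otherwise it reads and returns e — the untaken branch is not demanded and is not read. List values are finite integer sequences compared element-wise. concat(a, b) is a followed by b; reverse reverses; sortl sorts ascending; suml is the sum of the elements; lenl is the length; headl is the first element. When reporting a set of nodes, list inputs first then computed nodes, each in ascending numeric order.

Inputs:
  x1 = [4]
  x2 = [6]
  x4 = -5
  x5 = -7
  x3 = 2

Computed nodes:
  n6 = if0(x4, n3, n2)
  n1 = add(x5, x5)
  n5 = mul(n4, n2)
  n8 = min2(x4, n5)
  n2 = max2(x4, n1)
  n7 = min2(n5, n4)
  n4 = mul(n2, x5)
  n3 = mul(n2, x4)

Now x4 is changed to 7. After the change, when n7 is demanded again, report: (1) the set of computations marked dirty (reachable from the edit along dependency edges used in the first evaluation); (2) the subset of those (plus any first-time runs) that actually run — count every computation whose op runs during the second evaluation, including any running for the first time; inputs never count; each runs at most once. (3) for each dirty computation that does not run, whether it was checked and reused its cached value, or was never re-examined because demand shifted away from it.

Marked dirty: n2, n4, n5, n7.
Computations that run: n2, n4, n5, n7 — 4 in total.
Every dirty computation ran.

First evaluation (everything demanded from the output):
  n1 = add(-7, -7) = -14
  n2 = max2(-5, -14) = -5
  n4 = mul(-5, -7) = 35
  n5 = mul(35, -5) = -175
  n7 = min2(-175, 35) = -175

Propagation after the edit:
  n2: runs — x4 -5->7; result 7.
  n4: runs — n2 -5->7; result -49.
  n5: runs — n4 35->-49; n2 -5->7; result -343.
  n7: runs — n5 -175->-343; n4 35->-49; result -343.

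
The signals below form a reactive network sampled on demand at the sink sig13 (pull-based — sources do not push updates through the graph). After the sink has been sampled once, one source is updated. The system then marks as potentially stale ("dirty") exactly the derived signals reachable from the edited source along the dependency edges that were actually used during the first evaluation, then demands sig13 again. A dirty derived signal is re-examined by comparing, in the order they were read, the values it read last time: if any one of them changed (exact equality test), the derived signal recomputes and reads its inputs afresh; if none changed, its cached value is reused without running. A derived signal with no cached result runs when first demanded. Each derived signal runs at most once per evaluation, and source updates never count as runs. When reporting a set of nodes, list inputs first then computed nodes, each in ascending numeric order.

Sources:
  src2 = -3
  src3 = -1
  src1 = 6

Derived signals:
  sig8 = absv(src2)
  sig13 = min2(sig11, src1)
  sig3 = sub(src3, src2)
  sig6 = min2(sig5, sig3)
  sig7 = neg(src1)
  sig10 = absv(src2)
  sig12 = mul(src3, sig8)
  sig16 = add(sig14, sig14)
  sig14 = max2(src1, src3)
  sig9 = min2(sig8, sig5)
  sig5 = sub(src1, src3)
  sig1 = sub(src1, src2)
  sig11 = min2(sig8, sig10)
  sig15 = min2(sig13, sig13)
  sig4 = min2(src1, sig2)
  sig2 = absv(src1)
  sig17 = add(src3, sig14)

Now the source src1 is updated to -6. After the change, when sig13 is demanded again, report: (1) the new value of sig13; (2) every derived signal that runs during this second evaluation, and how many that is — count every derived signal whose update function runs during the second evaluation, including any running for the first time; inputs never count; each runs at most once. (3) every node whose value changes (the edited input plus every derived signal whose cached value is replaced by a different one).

sig13 now evaluates to -6.
Run set: sig13 (1 run).
Changed values: src1, sig13.

Initial pass — values computed on the first demand:
  sig8 = absv(-3) = 3
  sig10 = absv(-3) = 3
  sig11 = min2(3, 3) = 3
  sig13 = min2(3, 6) = 3

Second demand — change propagation:
  sig13: re-runs because src1 6->-6; new result -6.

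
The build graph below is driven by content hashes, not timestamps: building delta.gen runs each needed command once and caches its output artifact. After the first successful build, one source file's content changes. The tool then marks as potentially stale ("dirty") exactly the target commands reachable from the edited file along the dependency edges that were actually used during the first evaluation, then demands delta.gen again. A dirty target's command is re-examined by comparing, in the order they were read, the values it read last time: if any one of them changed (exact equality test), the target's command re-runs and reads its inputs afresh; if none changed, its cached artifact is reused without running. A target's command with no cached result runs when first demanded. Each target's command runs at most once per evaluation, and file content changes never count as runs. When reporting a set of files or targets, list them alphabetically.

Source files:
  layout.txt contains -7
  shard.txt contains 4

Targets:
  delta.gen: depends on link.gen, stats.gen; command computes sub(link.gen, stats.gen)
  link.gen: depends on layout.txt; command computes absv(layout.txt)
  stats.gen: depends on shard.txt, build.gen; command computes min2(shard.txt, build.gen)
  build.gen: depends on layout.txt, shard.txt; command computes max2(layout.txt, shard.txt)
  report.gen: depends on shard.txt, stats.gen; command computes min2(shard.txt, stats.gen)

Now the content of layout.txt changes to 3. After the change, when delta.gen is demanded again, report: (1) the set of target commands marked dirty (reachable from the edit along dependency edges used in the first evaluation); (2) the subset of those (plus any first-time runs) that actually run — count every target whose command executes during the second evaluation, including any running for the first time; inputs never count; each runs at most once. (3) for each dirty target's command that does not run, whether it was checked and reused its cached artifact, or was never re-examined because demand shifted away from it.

Initial pass — values computed on the first demand:
  build.gen = max2(-7, 4) = 4
  link.gen = absv(-7) = 7
  stats.gen = min2(4, 4) = 4
  delta.gen = sub(7, 4) = 3

Second demand — change propagation:
  build.gen: re-runs because layout.txt -7->3; new result 4 (unchanged).
  link.gen: re-runs because layout.txt -7->3; new result 3.
  stats.gen: re-examined; everything it read last time is the same (shard.txt unchanged, build.gen unchanged) — cache 4 kept, no run.
  delta.gen: re-runs because link.gen 7->3; new result -1.

The important point: at stats.gen every value read last time is unchanged, so the dirty flag clears without a run.

Dirty set: build.gen, delta.gen, link.gen, stats.gen.
Run set: build.gen, delta.gen, link.gen (3 run).
Re-examined without running (cache reused): stats.gen.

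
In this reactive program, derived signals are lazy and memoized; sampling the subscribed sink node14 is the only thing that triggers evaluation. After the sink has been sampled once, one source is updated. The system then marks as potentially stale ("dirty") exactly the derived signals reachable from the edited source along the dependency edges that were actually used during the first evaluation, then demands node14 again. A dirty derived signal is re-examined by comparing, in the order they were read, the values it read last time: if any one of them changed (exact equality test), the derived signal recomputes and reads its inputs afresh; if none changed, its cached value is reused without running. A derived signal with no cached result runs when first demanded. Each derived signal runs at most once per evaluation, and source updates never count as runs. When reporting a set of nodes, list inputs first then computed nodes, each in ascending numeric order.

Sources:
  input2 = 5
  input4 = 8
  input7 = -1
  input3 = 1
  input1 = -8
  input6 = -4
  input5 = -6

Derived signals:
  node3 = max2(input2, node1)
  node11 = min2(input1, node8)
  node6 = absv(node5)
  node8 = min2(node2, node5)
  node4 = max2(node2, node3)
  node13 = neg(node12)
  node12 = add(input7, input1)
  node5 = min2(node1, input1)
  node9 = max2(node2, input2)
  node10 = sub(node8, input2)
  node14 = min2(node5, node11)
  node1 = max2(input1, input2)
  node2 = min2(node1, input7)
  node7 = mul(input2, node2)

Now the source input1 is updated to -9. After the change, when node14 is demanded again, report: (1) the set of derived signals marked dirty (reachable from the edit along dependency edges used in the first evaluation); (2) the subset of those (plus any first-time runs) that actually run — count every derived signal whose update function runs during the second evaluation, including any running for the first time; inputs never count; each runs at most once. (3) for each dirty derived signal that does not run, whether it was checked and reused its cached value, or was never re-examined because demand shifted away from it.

First demand of the output computes:
  node1 = max2(-8, 5) = 5
  node2 = min2(5, -1) = -1
  node5 = min2(5, -8) = -8
  node8 = min2(-1, -8) = -8
  node11 = min2(-8, -8) = -8
  node14 = min2(-8, -8) = -8

After the edit, cleaning proceeds:
  node1: a read changed (input1 -8->-9) — executes, giving 5 — identical to its old value.
  node2: dirty, but its reads are unchanged (node1 unchanged, input7 unchanged); cached -1 stands.
  node5: a read changed (input1 -8->-9) — executes, giving -9.
  node8: a read changed (node5 -8->-9) — executes, giving -9.
  node11: a read changed (input1 -8->-9; node8 -8->-9) — executes, giving -9.
  node14: a read changed (node5 -8->-9; node11 -8->-9) — executes, giving -9.

Note where the cutoff bites: node2 is checked, finds nothing changed, and keeps its cache.

The edit dirties: node1, node2, node5, node8, node11, node14.
5 derived signals run: node1, node5, node8, node11, node14.
Cache hits after checking: node2.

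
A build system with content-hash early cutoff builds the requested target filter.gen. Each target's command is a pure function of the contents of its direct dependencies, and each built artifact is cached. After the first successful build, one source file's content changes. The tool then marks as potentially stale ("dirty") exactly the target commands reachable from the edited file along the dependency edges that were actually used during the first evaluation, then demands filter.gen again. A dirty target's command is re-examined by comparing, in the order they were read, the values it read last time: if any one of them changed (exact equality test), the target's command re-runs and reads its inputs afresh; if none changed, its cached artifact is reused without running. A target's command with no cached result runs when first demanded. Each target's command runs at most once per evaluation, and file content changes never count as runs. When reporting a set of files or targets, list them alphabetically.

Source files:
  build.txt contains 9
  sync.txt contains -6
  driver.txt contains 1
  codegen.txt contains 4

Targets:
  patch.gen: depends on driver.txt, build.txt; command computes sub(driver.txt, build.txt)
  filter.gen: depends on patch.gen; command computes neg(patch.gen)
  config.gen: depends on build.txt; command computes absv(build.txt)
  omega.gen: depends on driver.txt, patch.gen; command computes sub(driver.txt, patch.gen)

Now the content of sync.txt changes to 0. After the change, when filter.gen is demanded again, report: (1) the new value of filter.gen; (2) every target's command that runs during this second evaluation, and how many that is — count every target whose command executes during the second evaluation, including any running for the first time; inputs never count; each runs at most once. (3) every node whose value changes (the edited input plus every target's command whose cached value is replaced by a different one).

First evaluation (everything demanded from the output):
  patch.gen = sub(1, 9) = -8
  filter.gen = neg(-8) = 8

Propagation after the edit:
  sync.txt feeds no computation that the output demands — nothing is marked dirty and nothing runs.

Key observation: sync.txt is never demanded by the output, so the edit triggers no recomputation at all.

New value of filter.gen: 8.
Target commands that run: none — 0 in total.
Values that change: sync.txt.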